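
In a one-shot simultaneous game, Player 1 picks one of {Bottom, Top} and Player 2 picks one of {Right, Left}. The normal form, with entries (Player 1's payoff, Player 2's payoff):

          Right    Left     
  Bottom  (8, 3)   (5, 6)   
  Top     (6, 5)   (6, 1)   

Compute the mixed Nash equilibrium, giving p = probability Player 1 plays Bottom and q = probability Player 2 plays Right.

p = 4/7, q = 1/3

Player 2's indifference between Right and Left determines Player 1's mixing probability p:
  Player 2's payoff from Right: p·3 + (1−p)·5 = -2p + 5
  Player 2's payoff from Left: p·6 + (1−p)·1 = 5p + 1
  -2p + 5 = 5p + 1  ⇒  -7p = -4  ⇒  p = 4/7.
Player 2's mix must leave Player 1 indifferent between Bottom and Top.
  Player 1's payoff from Bottom: q·8 + (1−q)·5 = 3q + 5
  Player 1's payoff from Top: q·6 + (1−q)·6 = 6
  3q + 5 = 6  ⇒  3q = 1  ⇒  q = 1/3.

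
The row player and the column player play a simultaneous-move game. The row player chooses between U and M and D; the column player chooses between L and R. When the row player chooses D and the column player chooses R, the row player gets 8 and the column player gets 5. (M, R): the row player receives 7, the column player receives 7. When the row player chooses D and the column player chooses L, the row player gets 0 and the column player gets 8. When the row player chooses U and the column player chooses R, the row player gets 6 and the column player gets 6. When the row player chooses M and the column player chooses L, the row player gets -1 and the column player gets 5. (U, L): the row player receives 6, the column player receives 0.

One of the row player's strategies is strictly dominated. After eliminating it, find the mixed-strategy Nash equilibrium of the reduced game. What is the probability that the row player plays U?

p = 1/3

The row player's strategy M is strictly dominated by D: 0 > -1 and 8 > 7. Eliminate M.
For the column player to be willing to mix, the column player must be indifferent between L and R, which pins down the row player's mix.
  the column player's expected payoff from L: p·0 + (1−p)·8 = -8p + 8
  the column player's expected payoff from R: p·6 + (1−p)·5 = p + 5
  -8p + 8 = p + 5  ⇒  -9p = -3  ⇒  p = 1/3.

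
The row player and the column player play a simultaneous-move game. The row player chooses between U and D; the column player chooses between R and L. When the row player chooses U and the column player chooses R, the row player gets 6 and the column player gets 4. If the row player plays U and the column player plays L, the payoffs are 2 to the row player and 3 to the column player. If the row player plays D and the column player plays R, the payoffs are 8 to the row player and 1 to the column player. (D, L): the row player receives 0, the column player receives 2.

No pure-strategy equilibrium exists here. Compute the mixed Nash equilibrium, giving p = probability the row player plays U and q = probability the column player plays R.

The column player's indifference between R and L determines the row player's mixing probability p:
  the column player's expected payoff from R: p·4 + (1−p)·1 = 3p + 1
  the column player's expected payoff from L: p·3 + (1−p)·2 = p + 2
  3p + 1 = p + 2  ⇒  2p = 1  ⇒  p = 1/2.
The column player's mix must leave the row player indifferent between U and D.
  the row player's payoff from U: q·6 + (1−q)·2 = 4q + 2
  the row player's payoff from D: q·8 + (1−q)·0 = 8q
  4q + 2 = 8q  ⇒  -4q = -2  ⇒  q = 1/2.

p = 1/2, q = 1/2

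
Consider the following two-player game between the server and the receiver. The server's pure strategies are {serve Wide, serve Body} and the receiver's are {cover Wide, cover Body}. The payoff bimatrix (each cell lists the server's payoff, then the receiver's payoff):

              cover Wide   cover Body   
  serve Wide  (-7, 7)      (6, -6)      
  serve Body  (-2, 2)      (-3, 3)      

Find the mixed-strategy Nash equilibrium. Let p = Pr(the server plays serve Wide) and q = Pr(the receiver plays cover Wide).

p = 1/14, q = 9/14

For the receiver to be willing to mix, the receiver must be indifferent between cover Wide and cover Body, which pins down the server's mix.
  the receiver's payoff from cover Wide: p·7 + (1−p)·2 = 5p + 2
  the receiver's payoff from cover Body: p·(-6) + (1−p)·3 = -9p + 3
  5p + 2 = -9p + 3  ⇒  14p = 1  ⇒  p = 1/14.
Set the server's expected payoff from serve Wide equal to that from serve Body:
  the server's payoff from serve Wide: q·(-7) + (1−q)·6 = -13q + 6
  the server's payoff from serve Body: q·(-2) + (1−q)·(-3) = q - 3
  -13q + 6 = q - 3  ⇒  -14q = -9  ⇒  q = 9/14.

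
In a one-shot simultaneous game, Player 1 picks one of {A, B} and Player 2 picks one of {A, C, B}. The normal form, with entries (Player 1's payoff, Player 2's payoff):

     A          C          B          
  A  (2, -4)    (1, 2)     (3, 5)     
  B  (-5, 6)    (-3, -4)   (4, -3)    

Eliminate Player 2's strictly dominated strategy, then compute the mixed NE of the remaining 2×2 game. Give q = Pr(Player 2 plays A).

q = 1/8

Player 2's strategy C is strictly dominated by B: 5 > 2 and -3 > -4. Eliminate C.
For Player 1 to be willing to mix, Player 1 must be indifferent between A and B, which pins down Player 2's mix.
  Player 1's payoff from A: q·2 + (1−q)·3 = -q + 3
  Player 1's payoff from B: q·(-5) + (1−q)·4 = -9q + 4
  -q + 3 = -9q + 4  ⇒  8q = 1  ⇒  q = 1/8.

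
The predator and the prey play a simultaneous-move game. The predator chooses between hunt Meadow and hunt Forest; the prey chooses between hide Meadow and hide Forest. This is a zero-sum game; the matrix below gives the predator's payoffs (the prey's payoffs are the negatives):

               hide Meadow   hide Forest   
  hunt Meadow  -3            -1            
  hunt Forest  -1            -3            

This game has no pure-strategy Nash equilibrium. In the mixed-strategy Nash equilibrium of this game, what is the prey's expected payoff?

In a mixed equilibrium the prey is indifferent between hide Meadow and hide Forest; this condition fixes p.
  the prey's payoff to hide Meadow: p·3 + (1−p)·1 = 2p + 1
  the prey's payoff to hide Forest: p·1 + (1−p)·3 = -2p + 3
  2p + 1 = -2p + 3  ⇒  4p = 2  ⇒  p = 1/2.
At equilibrium the prey is indifferent across columns, so the prey's payoff equals the payoff from hide Meadow: (1/2)·3 + (1/2)·1 = 2.

2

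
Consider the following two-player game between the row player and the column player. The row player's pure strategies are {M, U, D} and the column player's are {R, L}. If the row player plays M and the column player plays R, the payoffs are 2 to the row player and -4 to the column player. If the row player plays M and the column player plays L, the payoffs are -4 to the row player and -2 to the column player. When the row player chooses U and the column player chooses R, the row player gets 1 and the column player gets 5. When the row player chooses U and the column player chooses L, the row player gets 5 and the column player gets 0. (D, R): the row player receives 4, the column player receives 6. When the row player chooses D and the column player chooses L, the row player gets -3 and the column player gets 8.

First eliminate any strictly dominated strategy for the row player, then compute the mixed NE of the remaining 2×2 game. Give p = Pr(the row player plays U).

p = 2/7

The row player's strategy M is strictly dominated by D: 4 > 2 and -3 > -4. Eliminate M.
For the column player to be willing to mix, the column player must be indifferent between R and L, which pins down the row player's mix.
  the column player's payoff from R: p·5 + (1−p)·6 = -p + 6
  the column player's payoff from L: p·0 + (1−p)·8 = -8p + 8
  -p + 6 = -8p + 8  ⇒  7p = 2  ⇒  p = 2/7.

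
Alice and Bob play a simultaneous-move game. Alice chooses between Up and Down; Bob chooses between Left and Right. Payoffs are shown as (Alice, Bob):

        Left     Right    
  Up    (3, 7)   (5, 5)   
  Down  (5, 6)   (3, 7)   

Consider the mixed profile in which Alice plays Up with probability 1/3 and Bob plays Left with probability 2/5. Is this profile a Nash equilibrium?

Given Bob's mix q = 2/5, Alice's payoff from Up is 21/5 but from Down is 19/5. Alice strictly prefers Up, so Alice would not mix.
So the proposed profile is not a Nash equilibrium.

No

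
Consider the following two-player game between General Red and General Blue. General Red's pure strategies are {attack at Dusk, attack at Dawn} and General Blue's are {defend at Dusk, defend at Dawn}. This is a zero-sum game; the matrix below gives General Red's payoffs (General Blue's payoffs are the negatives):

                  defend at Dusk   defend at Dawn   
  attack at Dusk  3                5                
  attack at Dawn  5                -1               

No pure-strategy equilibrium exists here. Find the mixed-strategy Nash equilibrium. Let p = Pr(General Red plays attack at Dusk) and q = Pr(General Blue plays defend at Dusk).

p = 3/4, q = 3/4

In a mixed equilibrium General Blue is indifferent between defend at Dusk and defend at Dawn; this condition fixes p.
  General Blue's expected payoff from defend at Dusk: p·(-3) + (1−p)·(-5) = 2p - 5
  General Blue's expected payoff from defend at Dawn: p·(-5) + (1−p)·1 = -6p + 1
  2p - 5 = -6p + 1  ⇒  8p = 6  ⇒  p = 3/4.
General Blue's mix must leave General Red indifferent between attack at Dusk and attack at Dawn.
  General Red's payoff to attack at Dusk: q·3 + (1−q)·5 = -2q + 5
  General Red's payoff to attack at Dawn: q·5 + (1−q)·(-1) = 6q - 1
  -2q + 5 = 6q - 1  ⇒  -8q = -6  ⇒  q = 3/4.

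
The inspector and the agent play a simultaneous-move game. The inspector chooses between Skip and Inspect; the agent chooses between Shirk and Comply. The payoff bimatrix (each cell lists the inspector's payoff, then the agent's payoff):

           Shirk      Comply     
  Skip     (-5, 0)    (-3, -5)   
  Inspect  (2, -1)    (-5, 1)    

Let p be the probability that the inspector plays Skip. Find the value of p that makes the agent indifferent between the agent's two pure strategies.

The agent's indifference between Shirk and Comply determines the inspector's mixing probability p:
  the agent's payoff to Shirk: p·0 + (1−p)·(-1) = p - 1
  the agent's payoff to Comply: p·(-5) + (1−p)·1 = -6p + 1
  p - 1 = -6p + 1  ⇒  7p = 2  ⇒  p = 2/7.

p = 2/7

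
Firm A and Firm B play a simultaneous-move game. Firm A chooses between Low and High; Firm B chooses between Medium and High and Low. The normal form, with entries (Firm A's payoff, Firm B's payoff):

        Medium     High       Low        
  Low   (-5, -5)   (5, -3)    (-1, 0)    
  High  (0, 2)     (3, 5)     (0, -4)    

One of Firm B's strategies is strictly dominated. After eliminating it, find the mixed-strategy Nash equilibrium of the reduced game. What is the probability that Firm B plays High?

q = 1/3

Firm B's strategy Medium is strictly dominated by High: -3 > -5 and 5 > 2. Eliminate Medium.
Firm A's indifference between Low and High determines Firm B's mixing probability q:
  Firm A's payoff to Low: q·5 + (1−q)·(-1) = 6q - 1
  Firm A's payoff to High: q·3 + (1−q)·0 = 3q
  6q - 1 = 3q  ⇒  3q = 1  ⇒  q = 1/3.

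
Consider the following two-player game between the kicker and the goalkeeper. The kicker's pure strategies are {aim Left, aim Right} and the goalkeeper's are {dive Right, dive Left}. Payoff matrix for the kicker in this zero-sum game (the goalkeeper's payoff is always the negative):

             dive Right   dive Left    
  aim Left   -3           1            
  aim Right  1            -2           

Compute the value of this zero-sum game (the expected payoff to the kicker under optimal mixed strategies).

v = -5/7

The goalkeeper's mix must leave the kicker indifferent between aim Left and aim Right.
  the kicker's payoff from aim Left: q·(-3) + (1−q)·1 = -4q + 1
  the kicker's payoff from aim Right: q·1 + (1−q)·(-2) = 3q - 2
  -4q + 1 = 3q - 2  ⇒  -7q = -3  ⇒  q = 3/7.
The value is the kicker's expected payoff against this mix (using aim Left): (3/7)·(-3) + (4/7)·1 = -5/7.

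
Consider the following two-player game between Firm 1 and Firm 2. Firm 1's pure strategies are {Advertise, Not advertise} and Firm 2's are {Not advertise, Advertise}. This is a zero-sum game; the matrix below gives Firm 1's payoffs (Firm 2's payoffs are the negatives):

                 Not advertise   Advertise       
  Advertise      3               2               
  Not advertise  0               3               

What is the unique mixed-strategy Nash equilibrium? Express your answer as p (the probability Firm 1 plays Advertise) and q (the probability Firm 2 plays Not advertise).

For Firm 2 to be willing to mix, Firm 2 must be indifferent between Not advertise and Advertise, which pins down Firm 1's mix.
  Firm 2's payoff to Not advertise: p·(-3) + (1−p)·0 = -3p
  Firm 2's payoff to Advertise: p·(-2) + (1−p)·(-3) = p - 3
  -3p = p - 3  ⇒  -4p = -3  ⇒  p = 3/4.
Firm 1's indifference between Advertise and Not advertise determines Firm 2's mixing probability q:
  Firm 1's expected payoff from Advertise: q·3 + (1−q)·2 = q + 2
  Firm 1's expected payoff from Not advertise: q·0 + (1−q)·3 = -3q + 3
  q + 2 = -3q + 3  ⇒  4q = 1  ⇒  q = 1/4.

p = 3/4, q = 1/4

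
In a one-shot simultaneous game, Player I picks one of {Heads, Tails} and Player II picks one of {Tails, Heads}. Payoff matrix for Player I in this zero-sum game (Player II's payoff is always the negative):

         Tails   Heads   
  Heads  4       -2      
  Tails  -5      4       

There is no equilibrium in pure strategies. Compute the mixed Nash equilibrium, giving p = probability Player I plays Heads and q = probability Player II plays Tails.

p = 3/5, q = 2/5

Set Player II's expected payoff from Tails equal to that from Heads:
  Player II's expected payoff from Tails: p·(-4) + (1−p)·5 = -9p + 5
  Player II's expected payoff from Heads: p·2 + (1−p)·(-4) = 6p - 4
  -9p + 5 = 6p - 4  ⇒  -15p = -9  ⇒  p = 3/5.
In a mixed equilibrium Player I is indifferent between Heads and Tails; this condition fixes q.
  Player I's expected payoff from Heads: q·4 + (1−q)·(-2) = 6q - 2
  Player I's expected payoff from Tails: q·(-5) + (1−q)·4 = -9q + 4
  6q - 2 = -9q + 4  ⇒  15q = 6  ⇒  q = 2/5.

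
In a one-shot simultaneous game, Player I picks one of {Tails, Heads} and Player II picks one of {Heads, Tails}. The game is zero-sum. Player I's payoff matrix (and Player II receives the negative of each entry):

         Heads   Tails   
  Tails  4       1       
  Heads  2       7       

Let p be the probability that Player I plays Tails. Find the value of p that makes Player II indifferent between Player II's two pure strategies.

Player II's indifference between Heads and Tails determines Player I's mixing probability p:
  Player II's payoff to Heads: p·(-4) + (1−p)·(-2) = -2p - 2
  Player II's payoff to Tails: p·(-1) + (1−p)·(-7) = 6p - 7
  -2p - 2 = 6p - 7  ⇒  -8p = -5  ⇒  p = 5/8.

p = 5/8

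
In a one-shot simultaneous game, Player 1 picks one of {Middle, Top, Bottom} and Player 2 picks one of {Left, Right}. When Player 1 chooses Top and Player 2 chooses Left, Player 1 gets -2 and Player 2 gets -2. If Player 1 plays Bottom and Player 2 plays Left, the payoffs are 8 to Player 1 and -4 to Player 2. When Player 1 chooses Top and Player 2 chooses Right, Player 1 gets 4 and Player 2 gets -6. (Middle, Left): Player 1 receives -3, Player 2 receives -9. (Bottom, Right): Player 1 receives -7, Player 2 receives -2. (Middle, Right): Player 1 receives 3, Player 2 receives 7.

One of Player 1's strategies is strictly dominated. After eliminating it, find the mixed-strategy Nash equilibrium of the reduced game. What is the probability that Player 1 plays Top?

Player 1's strategy Middle is strictly dominated by Top: -2 > -3 and 4 > 3. Eliminate Middle.
Player 1's mix must leave Player 2 indifferent between Left and Right.
  Player 2's payoff from Left: p·(-2) + (1−p)·(-4) = 2p - 4
  Player 2's payoff from Right: p·(-6) + (1−p)·(-2) = -4p - 2
  2p - 4 = -4p - 2  ⇒  6p = 2  ⇒  p = 1/3.

p = 1/3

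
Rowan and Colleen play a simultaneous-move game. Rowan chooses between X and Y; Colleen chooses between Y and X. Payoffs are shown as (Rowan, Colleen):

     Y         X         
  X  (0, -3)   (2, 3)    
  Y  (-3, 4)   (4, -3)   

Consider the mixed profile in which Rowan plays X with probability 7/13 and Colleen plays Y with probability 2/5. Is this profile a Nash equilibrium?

Yes

Check Colleen's indifference given Rowan's mix p = 7/13:
  payoff from Y = 3/13; payoff from X = 3/13 — equal.
Check Rowan's indifference given Colleen's mix q = 2/5:
  payoff from X = 6/5; payoff from Y = 6/5 — equal.
Both players are indifferent, so neither can profitably deviate.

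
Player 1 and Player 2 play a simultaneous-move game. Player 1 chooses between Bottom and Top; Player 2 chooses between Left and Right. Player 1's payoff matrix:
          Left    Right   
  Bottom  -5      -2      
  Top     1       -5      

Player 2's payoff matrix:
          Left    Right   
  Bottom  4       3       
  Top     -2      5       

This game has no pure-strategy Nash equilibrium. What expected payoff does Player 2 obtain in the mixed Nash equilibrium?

Player 1's mix must leave Player 2 indifferent between Left and Right.
  Player 2's expected payoff from Left: p·4 + (1−p)·(-2) = 6p - 2
  Player 2's expected payoff from Right: p·3 + (1−p)·5 = -2p + 5
  6p - 2 = -2p + 5  ⇒  8p = 7  ⇒  p = 7/8.
At equilibrium Player 2 is indifferent across columns, so Player 2's payoff equals the payoff from Left: (7/8)·4 + (1/8)·(-2) = 13/4.

13/4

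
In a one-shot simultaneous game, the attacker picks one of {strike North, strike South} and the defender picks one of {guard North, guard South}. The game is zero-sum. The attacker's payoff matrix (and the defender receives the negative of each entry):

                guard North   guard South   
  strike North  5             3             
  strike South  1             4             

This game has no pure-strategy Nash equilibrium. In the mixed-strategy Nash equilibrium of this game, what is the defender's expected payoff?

-17/5

Set the defender's expected payoff from guard North equal to that from guard South:
  the defender's expected payoff from guard North: p·(-5) + (1−p)·(-1) = -4p - 1
  the defender's expected payoff from guard South: p·(-3) + (1−p)·(-4) = p - 4
  -4p - 1 = p - 4  ⇒  -5p = -3  ⇒  p = 3/5.
At equilibrium the defender is indifferent across columns, so the defender's payoff equals the payoff from guard North: (3/5)·(-5) + (2/5)·(-1) = -17/5.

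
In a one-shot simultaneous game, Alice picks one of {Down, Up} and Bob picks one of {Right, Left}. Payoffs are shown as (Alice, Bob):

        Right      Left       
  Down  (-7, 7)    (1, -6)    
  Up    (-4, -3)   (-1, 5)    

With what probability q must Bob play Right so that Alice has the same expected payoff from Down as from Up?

Alice's indifference between Down and Up determines Bob's mixing probability q:
  Alice's payoff from Down: q·(-7) + (1−q)·1 = -8q + 1
  Alice's payoff from Up: q·(-4) + (1−q)·(-1) = -3q - 1
  -8q + 1 = -3q - 1  ⇒  -5q = -2  ⇒  q = 2/5.

q = 2/5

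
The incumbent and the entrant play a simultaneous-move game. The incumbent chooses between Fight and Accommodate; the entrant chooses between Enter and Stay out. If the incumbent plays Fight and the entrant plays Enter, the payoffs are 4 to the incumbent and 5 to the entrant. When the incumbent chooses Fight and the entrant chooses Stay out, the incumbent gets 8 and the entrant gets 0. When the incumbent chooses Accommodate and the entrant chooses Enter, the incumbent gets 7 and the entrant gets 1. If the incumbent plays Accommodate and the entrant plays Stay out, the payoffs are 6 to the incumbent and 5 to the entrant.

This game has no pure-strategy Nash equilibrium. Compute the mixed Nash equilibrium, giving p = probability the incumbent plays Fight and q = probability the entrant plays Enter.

The incumbent's mix must leave the entrant indifferent between Enter and Stay out.
  the entrant's payoff to Enter: p·5 + (1−p)·1 = 4p + 1
  the entrant's payoff to Stay out: p·0 + (1−p)·5 = -5p + 5
  4p + 1 = -5p + 5  ⇒  9p = 4  ⇒  p = 4/9.
In a mixed equilibrium the incumbent is indifferent between Fight and Accommodate; this condition fixes q.
  the incumbent's payoff from Fight: q·4 + (1−q)·8 = -4q + 8
  the incumbent's payoff from Accommodate: q·7 + (1−q)·6 = q + 6
  -4q + 8 = q + 6  ⇒  -5q = -2  ⇒  q = 2/5.

p = 4/9, q = 2/5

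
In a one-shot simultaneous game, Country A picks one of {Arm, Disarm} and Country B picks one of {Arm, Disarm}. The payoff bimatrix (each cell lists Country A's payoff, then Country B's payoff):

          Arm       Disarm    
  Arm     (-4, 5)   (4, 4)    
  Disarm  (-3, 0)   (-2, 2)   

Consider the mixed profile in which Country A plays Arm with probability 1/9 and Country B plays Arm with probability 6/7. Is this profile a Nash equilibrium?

No

Given Country A's mix p = 1/9, Country B's payoff from Arm is 5/9 but from Disarm is 20/9. Country B strictly prefers Disarm, so Country B would not mix.
So the proposed profile is not a Nash equilibrium.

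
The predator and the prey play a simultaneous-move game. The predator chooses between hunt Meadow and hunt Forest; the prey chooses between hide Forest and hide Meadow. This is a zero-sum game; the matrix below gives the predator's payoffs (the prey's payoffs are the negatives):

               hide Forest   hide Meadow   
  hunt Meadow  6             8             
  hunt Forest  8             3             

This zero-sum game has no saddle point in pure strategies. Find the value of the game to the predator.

v = 46/7

The prey's mix must leave the predator indifferent between hunt Meadow and hunt Forest.
  the predator's payoff to hunt Meadow: q·6 + (1−q)·8 = -2q + 8
  the predator's payoff to hunt Forest: q·8 + (1−q)·3 = 5q + 3
  -2q + 8 = 5q + 3  ⇒  -7q = -5  ⇒  q = 5/7.
The value is the predator's expected payoff against this mix (using hunt Meadow): (5/7)·6 + (2/7)·8 = 46/7.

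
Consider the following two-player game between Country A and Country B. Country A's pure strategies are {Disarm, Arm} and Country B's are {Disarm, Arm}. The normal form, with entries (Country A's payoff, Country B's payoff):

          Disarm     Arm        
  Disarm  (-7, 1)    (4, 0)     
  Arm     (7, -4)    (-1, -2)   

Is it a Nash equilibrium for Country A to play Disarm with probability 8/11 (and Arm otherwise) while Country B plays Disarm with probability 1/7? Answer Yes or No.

No

Given Country A's mix p = 8/11, Country B's payoff from Disarm is -4/11 but from Arm is -6/11. Country B strictly prefers Disarm, so Country B would not mix.
So the proposed profile is not a Nash equilibrium.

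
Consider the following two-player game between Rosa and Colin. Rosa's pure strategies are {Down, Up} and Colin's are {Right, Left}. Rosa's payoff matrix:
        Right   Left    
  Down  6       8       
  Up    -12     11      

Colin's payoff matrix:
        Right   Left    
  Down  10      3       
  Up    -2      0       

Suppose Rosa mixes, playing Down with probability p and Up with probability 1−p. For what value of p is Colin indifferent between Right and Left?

In a mixed equilibrium Colin is indifferent between Right and Left; this condition fixes p.
  Colin's payoff from Right: p·10 + (1−p)·(-2) = 12p - 2
  Colin's payoff from Left: p·3 + (1−p)·0 = 3p
  12p - 2 = 3p  ⇒  9p = 2  ⇒  p = 2/9.

p = 2/9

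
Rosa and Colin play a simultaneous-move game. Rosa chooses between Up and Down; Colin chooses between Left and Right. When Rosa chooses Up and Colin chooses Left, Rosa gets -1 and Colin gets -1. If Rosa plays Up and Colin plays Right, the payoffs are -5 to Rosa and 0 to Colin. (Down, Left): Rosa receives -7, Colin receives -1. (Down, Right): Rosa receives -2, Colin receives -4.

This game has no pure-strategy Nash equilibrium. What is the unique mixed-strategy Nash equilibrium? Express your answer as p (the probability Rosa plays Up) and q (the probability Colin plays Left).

For Colin to be willing to mix, Colin must be indifferent between Left and Right, which pins down Rosa's mix.
  Colin's payoff from Left: p·(-1) + (1−p)·(-1) = -1
  Colin's payoff from Right: p·0 + (1−p)·(-4) = 4p - 4
  -1 = 4p - 4  ⇒  -4p = -3  ⇒  p = 3/4.
For Rosa to be willing to mix, Rosa must be indifferent between Up and Down, which pins down Colin's mix.
  Rosa's expected payoff from Up: q·(-1) + (1−q)·(-5) = 4q - 5
  Rosa's expected payoff from Down: q·(-7) + (1−q)·(-2) = -5q - 2
  4q - 5 = -5q - 2  ⇒  9q = 3  ⇒  q = 1/3.

p = 3/4, q = 1/3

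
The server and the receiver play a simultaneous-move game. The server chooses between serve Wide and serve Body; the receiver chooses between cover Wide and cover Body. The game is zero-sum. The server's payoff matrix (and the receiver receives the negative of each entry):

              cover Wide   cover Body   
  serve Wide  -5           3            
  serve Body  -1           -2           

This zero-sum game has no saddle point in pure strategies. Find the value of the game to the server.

For the server to be willing to mix, the server must be indifferent between serve Wide and serve Body, which pins down the receiver's mix.
  the server's payoff to serve Wide: q·(-5) + (1−q)·3 = -8q + 3
  the server's payoff to serve Body: q·(-1) + (1−q)·(-2) = q - 2
  -8q + 3 = q - 2  ⇒  -9q = -5  ⇒  q = 5/9.
The value is the server's expected payoff against this mix (using serve Wide): (5/9)·(-5) + (4/9)·3 = -13/9.

v = -13/9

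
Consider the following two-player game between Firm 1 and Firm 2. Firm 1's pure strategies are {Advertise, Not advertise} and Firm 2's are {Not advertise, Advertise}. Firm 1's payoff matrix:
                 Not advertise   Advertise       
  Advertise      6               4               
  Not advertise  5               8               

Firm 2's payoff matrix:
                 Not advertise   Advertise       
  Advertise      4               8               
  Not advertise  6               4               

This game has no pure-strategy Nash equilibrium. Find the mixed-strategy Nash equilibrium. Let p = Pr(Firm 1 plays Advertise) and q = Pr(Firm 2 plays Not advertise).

Firm 1's mix must leave Firm 2 indifferent between Not advertise and Advertise.
  Firm 2's payoff from Not advertise: p·4 + (1−p)·6 = -2p + 6
  Firm 2's payoff from Advertise: p·8 + (1−p)·4 = 4p + 4
  -2p + 6 = 4p + 4  ⇒  -6p = -2  ⇒  p = 1/3.
Firm 1's indifference between Advertise and Not advertise determines Firm 2's mixing probability q:
  Firm 1's expected payoff from Advertise: q·6 + (1−q)·4 = 2q + 4
  Firm 1's expected payoff from Not advertise: q·5 + (1−q)·8 = -3q + 8
  2q + 4 = -3q + 8  ⇒  5q = 4  ⇒  q = 4/5.

p = 1/3, q = 4/5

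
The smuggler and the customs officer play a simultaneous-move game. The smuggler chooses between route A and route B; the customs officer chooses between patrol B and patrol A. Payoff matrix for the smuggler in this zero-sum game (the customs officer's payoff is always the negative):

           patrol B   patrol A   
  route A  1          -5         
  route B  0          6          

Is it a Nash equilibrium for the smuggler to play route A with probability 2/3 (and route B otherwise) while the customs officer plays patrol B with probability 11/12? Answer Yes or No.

No

Given the smuggler's mix p = 2/3, the customs officer's payoff from patrol B is -2/3 but from patrol A is 4/3. The customs officer strictly prefers patrol A, so the customs officer would not mix.
So the proposed profile is not a Nash equilibrium.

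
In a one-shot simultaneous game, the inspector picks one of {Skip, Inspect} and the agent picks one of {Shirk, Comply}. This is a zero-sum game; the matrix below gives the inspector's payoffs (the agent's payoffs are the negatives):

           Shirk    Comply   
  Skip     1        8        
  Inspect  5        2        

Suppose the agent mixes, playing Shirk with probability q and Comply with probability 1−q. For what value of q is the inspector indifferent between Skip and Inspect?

q = 3/5

The agent's mix must leave the inspector indifferent between Skip and Inspect.
  the inspector's payoff to Skip: q·1 + (1−q)·8 = -7q + 8
  the inspector's payoff to Inspect: q·5 + (1−q)·2 = 3q + 2
  -7q + 8 = 3q + 2  ⇒  -10q = -6  ⇒  q = 3/5.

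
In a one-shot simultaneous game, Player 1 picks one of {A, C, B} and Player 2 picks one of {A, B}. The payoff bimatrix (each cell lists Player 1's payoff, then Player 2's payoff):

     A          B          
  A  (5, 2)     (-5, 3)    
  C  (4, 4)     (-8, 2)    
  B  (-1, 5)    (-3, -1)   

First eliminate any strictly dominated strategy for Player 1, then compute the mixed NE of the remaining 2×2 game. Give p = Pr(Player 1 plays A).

p = 6/7

Player 1's strategy C is strictly dominated by A: 5 > 4 and -5 > -8. Eliminate C.
Set Player 2's expected payoff from A equal to that from B:
  Player 2's expected payoff from A: p·2 + (1−p)·5 = -3p + 5
  Player 2's expected payoff from B: p·3 + (1−p)·(-1) = 4p - 1
  -3p + 5 = 4p - 1  ⇒  -7p = -6  ⇒  p = 6/7.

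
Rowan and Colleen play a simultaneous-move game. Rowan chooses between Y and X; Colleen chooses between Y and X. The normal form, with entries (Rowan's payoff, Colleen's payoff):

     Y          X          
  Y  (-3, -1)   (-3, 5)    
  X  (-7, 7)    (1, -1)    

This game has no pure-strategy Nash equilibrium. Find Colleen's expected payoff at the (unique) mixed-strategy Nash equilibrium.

17/7

Rowan's mix must leave Colleen indifferent between Y and X.
  Colleen's payoff from Y: p·(-1) + (1−p)·7 = -8p + 7
  Colleen's payoff from X: p·5 + (1−p)·(-1) = 6p - 1
  -8p + 7 = 6p - 1  ⇒  -14p = -8  ⇒  p = 4/7.
At equilibrium Colleen is indifferent across columns, so Colleen's payoff equals the payoff from Y: (4/7)·(-1) + (3/7)·7 = 17/7.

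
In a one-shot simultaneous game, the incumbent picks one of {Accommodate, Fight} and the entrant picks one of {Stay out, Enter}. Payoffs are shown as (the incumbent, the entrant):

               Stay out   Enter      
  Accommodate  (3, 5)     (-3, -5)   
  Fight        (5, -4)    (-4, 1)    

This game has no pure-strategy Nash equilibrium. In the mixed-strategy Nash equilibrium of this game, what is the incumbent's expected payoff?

-1

The incumbent's indifference between Accommodate and Fight determines the entrant's mixing probability q:
  the incumbent's payoff to Accommodate: q·3 + (1−q)·(-3) = 6q - 3
  the incumbent's payoff to Fight: q·5 + (1−q)·(-4) = 9q - 4
  6q - 3 = 9q - 4  ⇒  -3q = -1  ⇒  q = 1/3.
At equilibrium the incumbent is indifferent across rows, so the incumbent's payoff equals the payoff from Accommodate: (1/3)·3 + (2/3)·(-3) = -1.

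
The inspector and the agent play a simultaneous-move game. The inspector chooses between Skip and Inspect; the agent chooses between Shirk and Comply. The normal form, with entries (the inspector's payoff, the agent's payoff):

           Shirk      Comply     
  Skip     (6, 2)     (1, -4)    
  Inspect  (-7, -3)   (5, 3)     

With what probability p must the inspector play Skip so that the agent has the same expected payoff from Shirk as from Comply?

Set the agent's expected payoff from Shirk equal to that from Comply:
  the agent's payoff to Shirk: p·2 + (1−p)·(-3) = 5p - 3
  the agent's payoff to Comply: p·(-4) + (1−p)·3 = -7p + 3
  5p - 3 = -7p + 3  ⇒  12p = 6  ⇒  p = 1/2.

p = 1/2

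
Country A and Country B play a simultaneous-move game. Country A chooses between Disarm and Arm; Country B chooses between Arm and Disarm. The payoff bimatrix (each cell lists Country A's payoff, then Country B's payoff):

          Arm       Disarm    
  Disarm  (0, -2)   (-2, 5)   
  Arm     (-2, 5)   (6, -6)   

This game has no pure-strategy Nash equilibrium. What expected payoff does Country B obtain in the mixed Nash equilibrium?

Country A's mix must leave Country B indifferent between Arm and Disarm.
  Country B's expected payoff from Arm: p·(-2) + (1−p)·5 = -7p + 5
  Country B's expected payoff from Disarm: p·5 + (1−p)·(-6) = 11p - 6
  -7p + 5 = 11p - 6  ⇒  -18p = -11  ⇒  p = 11/18.
At equilibrium Country B is indifferent across columns, so Country B's payoff equals the payoff from Arm: (11/18)·(-2) + (7/18)·5 = 13/18.

13/18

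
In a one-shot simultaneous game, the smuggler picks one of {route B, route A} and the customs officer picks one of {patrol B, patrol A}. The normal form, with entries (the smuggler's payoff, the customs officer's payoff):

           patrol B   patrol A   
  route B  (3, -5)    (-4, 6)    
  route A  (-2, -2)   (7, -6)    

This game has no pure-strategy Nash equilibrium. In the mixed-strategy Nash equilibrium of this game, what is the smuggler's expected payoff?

13/16

In a mixed equilibrium the smuggler is indifferent between route B and route A; this condition fixes q.
  the smuggler's payoff to route B: q·3 + (1−q)·(-4) = 7q - 4
  the smuggler's payoff to route A: q·(-2) + (1−q)·7 = -9q + 7
  7q - 4 = -9q + 7  ⇒  16q = 11  ⇒  q = 11/16.
At equilibrium the smuggler is indifferent across rows, so the smuggler's payoff equals the payoff from route B: (11/16)·3 + (5/16)·(-4) = 13/16.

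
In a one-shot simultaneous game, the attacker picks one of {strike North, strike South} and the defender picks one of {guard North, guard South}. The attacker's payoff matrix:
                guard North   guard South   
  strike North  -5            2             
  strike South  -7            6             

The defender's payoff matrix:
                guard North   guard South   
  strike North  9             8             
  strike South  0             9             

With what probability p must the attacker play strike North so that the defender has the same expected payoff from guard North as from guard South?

In a mixed equilibrium the defender is indifferent between guard North and guard South; this condition fixes p.
  the defender's payoff to guard North: p·9 + (1−p)·0 = 9p
  the defender's payoff to guard South: p·8 + (1−p)·9 = -p + 9
  9p = -p + 9  ⇒  10p = 9  ⇒  p = 9/10.

p = 9/10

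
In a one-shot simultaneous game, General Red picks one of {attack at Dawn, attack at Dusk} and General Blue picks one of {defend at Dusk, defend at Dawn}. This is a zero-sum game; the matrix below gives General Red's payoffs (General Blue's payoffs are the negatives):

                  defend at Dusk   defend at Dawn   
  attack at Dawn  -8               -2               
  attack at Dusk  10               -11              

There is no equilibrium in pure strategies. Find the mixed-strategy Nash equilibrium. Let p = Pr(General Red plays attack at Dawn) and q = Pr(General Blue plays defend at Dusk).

p = 7/9, q = 1/3

For General Blue to be willing to mix, General Blue must be indifferent between defend at Dusk and defend at Dawn, which pins down General Red's mix.
  General Blue's payoff to defend at Dusk: p·8 + (1−p)·(-10) = 18p - 10
  General Blue's payoff to defend at Dawn: p·2 + (1−p)·11 = -9p + 11
  18p - 10 = -9p + 11  ⇒  27p = 21  ⇒  p = 7/9.
General Red's indifference between attack at Dawn and attack at Dusk determines General Blue's mixing probability q:
  General Red's payoff from attack at Dawn: q·(-8) + (1−q)·(-2) = -6q - 2
  General Red's payoff from attack at Dusk: q·10 + (1−q)·(-11) = 21q - 11
  -6q - 2 = 21q - 11  ⇒  -27q = -9  ⇒  q = 1/3.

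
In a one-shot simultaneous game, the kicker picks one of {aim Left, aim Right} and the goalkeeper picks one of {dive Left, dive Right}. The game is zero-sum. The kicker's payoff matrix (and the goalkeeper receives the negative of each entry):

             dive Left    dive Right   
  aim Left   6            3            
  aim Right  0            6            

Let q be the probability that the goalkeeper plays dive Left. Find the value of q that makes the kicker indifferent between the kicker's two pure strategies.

q = 1/3

The kicker's indifference between aim Left and aim Right determines the goalkeeper's mixing probability q:
  the kicker's payoff to aim Left: q·6 + (1−q)·3 = 3q + 3
  the kicker's payoff to aim Right: q·0 + (1−q)·6 = -6q + 6
  3q + 3 = -6q + 6  ⇒  9q = 3  ⇒  q = 1/3.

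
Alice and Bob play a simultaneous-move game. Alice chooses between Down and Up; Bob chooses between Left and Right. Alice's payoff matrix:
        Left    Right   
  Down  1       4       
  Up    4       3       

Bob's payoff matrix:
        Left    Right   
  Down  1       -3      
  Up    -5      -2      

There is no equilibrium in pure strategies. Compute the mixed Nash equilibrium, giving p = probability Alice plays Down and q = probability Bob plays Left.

Set Bob's expected payoff from Left equal to that from Right:
  Bob's payoff to Left: p·1 + (1−p)·(-5) = 6p - 5
  Bob's payoff to Right: p·(-3) + (1−p)·(-2) = -p - 2
  6p - 5 = -p - 2  ⇒  7p = 3  ⇒  p = 3/7.
Alice's indifference between Down and Up determines Bob's mixing probability q:
  Alice's expected payoff from Down: q·1 + (1−q)·4 = -3q + 4
  Alice's expected payoff from Up: q·4 + (1−q)·3 = q + 3
  -3q + 4 = q + 3  ⇒  -4q = -1  ⇒  q = 1/4.

p = 3/7, q = 1/4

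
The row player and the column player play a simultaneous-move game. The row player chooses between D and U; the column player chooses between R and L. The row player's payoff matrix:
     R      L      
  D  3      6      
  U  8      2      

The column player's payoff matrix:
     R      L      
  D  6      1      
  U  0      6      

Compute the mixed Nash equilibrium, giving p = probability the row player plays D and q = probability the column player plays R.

p = 6/11, q = 4/9

In a mixed equilibrium the column player is indifferent between R and L; this condition fixes p.
  the column player's payoff from R: p·6 + (1−p)·0 = 6p
  the column player's payoff from L: p·1 + (1−p)·6 = -5p + 6
  6p = -5p + 6  ⇒  11p = 6  ⇒  p = 6/11.
In a mixed equilibrium the row player is indifferent between D and U; this condition fixes q.
  the row player's expected payoff from D: q·3 + (1−q)·6 = -3q + 6
  the row player's expected payoff from U: q·8 + (1−q)·2 = 6q + 2
  -3q + 6 = 6q + 2  ⇒  -9q = -4  ⇒  q = 4/9.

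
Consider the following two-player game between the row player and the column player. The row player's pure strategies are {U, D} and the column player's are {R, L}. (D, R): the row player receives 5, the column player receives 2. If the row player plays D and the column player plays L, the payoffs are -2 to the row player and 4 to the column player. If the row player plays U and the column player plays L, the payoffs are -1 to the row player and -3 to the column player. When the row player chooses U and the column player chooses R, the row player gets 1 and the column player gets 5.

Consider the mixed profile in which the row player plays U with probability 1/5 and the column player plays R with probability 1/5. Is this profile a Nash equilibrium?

Check the column player's indifference given the row player's mix p = 1/5:
  payoff from R = 13/5; payoff from L = 13/5 — equal.
Check the row player's indifference given the column player's mix q = 1/5:
  payoff from U = -3/5; payoff from D = -3/5 — equal.
Both players are indifferent, so neither can profitably deviate.

Yes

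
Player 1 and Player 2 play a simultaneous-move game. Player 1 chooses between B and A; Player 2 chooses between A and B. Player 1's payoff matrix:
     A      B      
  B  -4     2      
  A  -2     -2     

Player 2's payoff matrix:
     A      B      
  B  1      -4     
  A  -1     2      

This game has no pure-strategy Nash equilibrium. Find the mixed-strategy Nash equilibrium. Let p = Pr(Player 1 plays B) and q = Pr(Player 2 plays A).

p = 3/8, q = 2/3

Player 1's mix must leave Player 2 indifferent between A and B.
  Player 2's payoff from A: p·1 + (1−p)·(-1) = 2p - 1
  Player 2's payoff from B: p·(-4) + (1−p)·2 = -6p + 2
  2p - 1 = -6p + 2  ⇒  8p = 3  ⇒  p = 3/8.
For Player 1 to be willing to mix, Player 1 must be indifferent between B and A, which pins down Player 2's mix.
  Player 1's payoff to B: q·(-4) + (1−q)·2 = -6q + 2
  Player 1's payoff to A: q·(-2) + (1−q)·(-2) = -2
  -6q + 2 = -2  ⇒  -6q = -4  ⇒  q = 2/3.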